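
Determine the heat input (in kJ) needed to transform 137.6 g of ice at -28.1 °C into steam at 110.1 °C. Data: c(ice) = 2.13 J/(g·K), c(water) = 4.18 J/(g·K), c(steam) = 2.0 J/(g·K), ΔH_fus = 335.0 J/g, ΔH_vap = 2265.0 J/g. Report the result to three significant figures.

q = 426 kJ

q1 (heat ice -28.1→0.0 °C): 137.6 × 2.13 × 28.1 = 8236 J
q2 (melt at 0 °C): 137.6 × 335.0 = 46096 J
q3 (heat water 0.0→100.0 °C): 137.6 × 4.18 × 100.0 = 57517 J
q4 (vaporize at 100 °C): 137.6 × 2265.0 = 311664 J
q5 (heat steam 100.0→110.1 °C): 137.6 × 2.0 × 10.1 = 2780 J
Total: 8236 + 46096 + 57517 + 311664 + 2780 = 426293 J = 426 kJ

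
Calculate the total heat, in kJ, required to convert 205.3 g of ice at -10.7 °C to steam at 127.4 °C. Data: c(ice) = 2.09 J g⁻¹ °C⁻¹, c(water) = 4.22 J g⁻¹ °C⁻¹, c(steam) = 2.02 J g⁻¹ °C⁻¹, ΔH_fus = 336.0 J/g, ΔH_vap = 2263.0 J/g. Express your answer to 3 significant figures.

q = 636 kJ

q1 (heat ice -10.7→0.0 °C): 205.3 × 2.09 × 10.7 = 4591 J
q2 (melt at 0 °C): 205.3 × 336.0 = 68981 J
q3 (heat water 0.0→100.0 °C): 205.3 × 4.22 × 100.0 = 86637 J
q4 (vaporize at 100 °C): 205.3 × 2263.0 = 464594 J
q5 (heat steam 100.0→127.4 °C): 205.3 × 2.02 × 27.4 = 11363 J
Total: 4591 + 68981 + 86637 + 464594 + 11363 = 636166 J = 636 kJ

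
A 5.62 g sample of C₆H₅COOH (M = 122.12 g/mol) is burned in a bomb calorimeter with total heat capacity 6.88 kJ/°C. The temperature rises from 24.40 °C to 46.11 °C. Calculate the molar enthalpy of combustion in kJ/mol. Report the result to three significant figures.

ΔH = -3250 kJ/mol

ΔT = 46.11 − 24.40 = 21.71 °C
q_cal = C_cal × ΔT = 6.88 × 21.71 = 149.3648 kJ
n = 5.62 / 122.12 = 0.04602 mol
q_rxn = −q_cal = -149.3648 kJ
ΔH = -149.3648 / 0.04602 = -3246 kJ/mol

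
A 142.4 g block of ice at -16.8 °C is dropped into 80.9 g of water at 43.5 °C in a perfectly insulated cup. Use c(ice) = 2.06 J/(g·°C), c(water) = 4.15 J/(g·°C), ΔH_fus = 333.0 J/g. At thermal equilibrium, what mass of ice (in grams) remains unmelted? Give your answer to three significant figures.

Heat to warm all ice to 0 °C: 142.4×2.06×16.8 = 4928.2 J
Heat released by water cooling to 0 °C: 80.9×4.15×43.5 = 14604 J
14604 J < 4928.2 + 142.4×333.0 = 52347.4 J, so not all ice melts; final T = 0 °C.
Heat left for melting: 14604 − 4928.2 = 9675.8 J
Mass melted = 9675.8 / 333.0 = 29.06 g
Ice remaining = 142.4 − 29.06 = 113.34 g

m_ice remaining = 113 g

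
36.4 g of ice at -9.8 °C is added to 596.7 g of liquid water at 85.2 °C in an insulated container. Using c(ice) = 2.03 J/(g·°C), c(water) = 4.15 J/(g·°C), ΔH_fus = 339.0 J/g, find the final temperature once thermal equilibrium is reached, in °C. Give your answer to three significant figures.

Heat to bring ice to 0 °C and melt it: q₁ = 36.4×2.03×9.8 + 36.4×339.0 = 13064 J
Heat the water can supply cooling to 0 °C: 596.7×4.15×85.2 = 210981 J > q₁, so all ice melts.
Energy balance: 596.7×4.15×(85.2 − T) = 13064 + 36.4×4.15×(T − 0)
2476.305(85.2 − T) = 13064 + 151.06 T
210981 − 13064 = 2627.365 T
T = 197917 / 2627.365 = 75.33 °C

T_f = 75.3 °C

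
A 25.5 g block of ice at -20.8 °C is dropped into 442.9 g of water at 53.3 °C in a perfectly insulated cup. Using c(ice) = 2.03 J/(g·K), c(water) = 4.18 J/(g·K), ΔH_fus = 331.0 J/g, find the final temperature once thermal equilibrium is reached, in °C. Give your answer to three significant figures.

Heat to bring ice to 0 °C and melt it: q₁ = 25.5×2.03×20.8 + 25.5×331.0 = 9517.2 J
Heat the water can supply cooling to 0 °C: 442.9×4.18×53.3 = 98675.5 J > q₁, so all ice melts.
Energy balance: 442.9×4.18×(53.3 − T) = 9517.2 + 25.5×4.18×(T − 0)
1851.322(53.3 − T) = 9517.2 + 106.59 T
98675.5 − 9517.2 = 1957.912 T
T = 89158.3 / 1957.912 = 45.54 °C

T_f = 45.5 °C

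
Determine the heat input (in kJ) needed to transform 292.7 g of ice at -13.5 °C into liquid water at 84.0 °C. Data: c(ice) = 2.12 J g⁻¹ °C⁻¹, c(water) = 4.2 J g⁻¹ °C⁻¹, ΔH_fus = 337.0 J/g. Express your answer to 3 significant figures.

q = 210 kJ

q1 (heat ice -13.5→0.0 °C): 292.7 × 2.12 × 13.5 = 8377 J
q2 (melt at 0 °C): 292.7 × 337.0 = 98640 J
q3 (heat water 0.0→84.0 °C): 292.7 × 4.2 × 84.0 = 103265 J
Total: 8377 + 98640 + 103265 = 210282 J = 210 kJ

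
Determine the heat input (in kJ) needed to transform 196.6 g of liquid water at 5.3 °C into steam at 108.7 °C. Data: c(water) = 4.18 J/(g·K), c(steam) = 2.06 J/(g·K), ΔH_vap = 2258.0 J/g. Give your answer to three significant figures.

q1 (heat water 5.3→100.0 °C): 196.6 × 4.18 × 94.7 = 77823 J
q2 (vaporize at 100 °C): 196.6 × 2258.0 = 443923 J
q3 (heat steam 100.0→108.7 °C): 196.6 × 2.06 × 8.7 = 3523 J
Total: 77823 + 443923 + 3523 = 525269 J = 525 kJ

q = 525 kJ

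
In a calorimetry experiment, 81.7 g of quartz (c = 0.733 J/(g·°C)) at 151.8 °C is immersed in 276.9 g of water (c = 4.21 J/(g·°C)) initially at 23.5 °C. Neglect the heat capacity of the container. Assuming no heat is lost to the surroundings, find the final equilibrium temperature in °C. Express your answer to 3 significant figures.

Heat lost by quartz = heat gained by water.
(81.7)(0.733)(151.8 − T) = (276.9)(4.21)(T − 23.5)
59.8861 (151.8 − T) = 1165.749 (T − 23.5)
9090.7 − 59.8861 T = 1165.749 T − 27395
36485.7 = 1225.6351 T
T = 29.77 °C

T_f = 29.8 °C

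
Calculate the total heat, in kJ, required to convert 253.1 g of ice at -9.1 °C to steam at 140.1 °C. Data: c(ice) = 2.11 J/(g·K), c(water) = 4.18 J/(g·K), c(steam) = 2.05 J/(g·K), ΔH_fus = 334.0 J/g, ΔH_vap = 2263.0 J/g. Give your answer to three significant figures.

q1 (heat ice -9.1→0.0 °C): 253.1 × 2.11 × 9.1 = 4860 J
q2 (melt at 0 °C): 253.1 × 334.0 = 84535 J
q3 (heat water 0.0→100.0 °C): 253.1 × 4.18 × 100.0 = 105796 J
q4 (vaporize at 100 °C): 253.1 × 2263.0 = 572765 J
q5 (heat steam 100.0→140.1 °C): 253.1 × 2.05 × 40.1 = 20806 J
Total: 4860 + 84535 + 105796 + 572765 + 20806 = 788762 J = 789 kJ

q = 789 kJ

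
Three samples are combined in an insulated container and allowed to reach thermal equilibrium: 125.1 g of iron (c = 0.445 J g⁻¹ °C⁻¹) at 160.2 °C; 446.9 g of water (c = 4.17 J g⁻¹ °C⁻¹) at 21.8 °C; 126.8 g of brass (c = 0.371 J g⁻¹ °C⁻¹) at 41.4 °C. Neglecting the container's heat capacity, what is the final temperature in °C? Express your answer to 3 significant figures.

T_f = 26.2 °C

Σ mᵢcᵢ(T − Tᵢ) = 0  ⇒  T = Σ mᵢcᵢTᵢ / Σ mᵢcᵢ
Σ mᵢcᵢ = 125.1×0.445 + 446.9×4.17 + 126.8×0.371 = 1966.2853
Σ mᵢcᵢTᵢ = 55.6695×160.2 + 1863.573×21.8 + 47.0428×41.4 = 51492
T = 51492 / 1966.2853 = 26.19 °C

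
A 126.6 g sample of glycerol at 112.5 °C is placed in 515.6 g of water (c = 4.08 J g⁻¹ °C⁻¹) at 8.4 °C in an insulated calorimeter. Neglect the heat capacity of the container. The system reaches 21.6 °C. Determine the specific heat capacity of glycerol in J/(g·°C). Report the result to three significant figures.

q_gained = (515.6 × 4.08) × (21.6 − 8.4) = 27770 J
q_lost = 126.6 × c × (112.5 − 21.6) = 11507.94 c
Set equal: c = 27770 / 11507.94 = 2.41 J/(g·°C)

c = 2.41 J/(g·°C)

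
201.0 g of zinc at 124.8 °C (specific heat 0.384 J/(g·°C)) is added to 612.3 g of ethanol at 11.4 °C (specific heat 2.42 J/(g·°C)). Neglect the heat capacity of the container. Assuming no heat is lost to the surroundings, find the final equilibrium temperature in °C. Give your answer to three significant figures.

Heat lost by zinc = heat gained by ethanol.
(201.0)(0.384)(124.8 − T) = (612.3)(2.42)(T − 11.4)
77.184 (124.8 − T) = 1481.766 (T − 11.4)
9632.6 − 77.184 T = 1481.766 T − 16892
26524.6 = 1558.950 T
T = 17.01 °C

T_f = 17.0 °C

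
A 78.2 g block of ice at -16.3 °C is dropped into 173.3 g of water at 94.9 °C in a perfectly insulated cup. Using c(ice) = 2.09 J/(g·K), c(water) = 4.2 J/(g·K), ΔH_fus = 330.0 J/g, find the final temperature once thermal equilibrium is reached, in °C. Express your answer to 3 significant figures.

T_f = 38.4 °C

Heat to bring ice to 0 °C and melt it: q₁ = 78.2×2.09×16.3 + 78.2×330.0 = 28470 J
Heat the water can supply cooling to 0 °C: 173.3×4.2×94.9 = 69073.9 J > q₁, so all ice melts.
Energy balance: 173.3×4.2×(94.9 − T) = 28470 + 78.2×4.2×(T − 0)
727.86(94.9 − T) = 28470 + 328.44 T
69073.9 − 28470 = 1056.30 T
T = 40603.9 / 1056.30 = 38.44 °C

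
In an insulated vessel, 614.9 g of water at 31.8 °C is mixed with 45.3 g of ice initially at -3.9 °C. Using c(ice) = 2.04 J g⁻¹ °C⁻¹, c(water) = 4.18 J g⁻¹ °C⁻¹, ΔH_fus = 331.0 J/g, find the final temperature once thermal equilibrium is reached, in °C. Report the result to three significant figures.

T_f = 24.1 °C

Heat to bring ice to 0 °C and melt it: q₁ = 45.3×2.04×3.9 + 45.3×331.0 = 15355 J
Heat the water can supply cooling to 0 °C: 614.9×4.18×31.8 = 81735.0 J > q₁, so all ice melts.
Energy balance: 614.9×4.18×(31.8 − T) = 15355 + 45.3×4.18×(T − 0)
2570.282(31.8 − T) = 15355 + 189.354 T
81735.0 − 15355 = 2759.636 T
T = 66380.0 / 2759.636 = 24.05 °C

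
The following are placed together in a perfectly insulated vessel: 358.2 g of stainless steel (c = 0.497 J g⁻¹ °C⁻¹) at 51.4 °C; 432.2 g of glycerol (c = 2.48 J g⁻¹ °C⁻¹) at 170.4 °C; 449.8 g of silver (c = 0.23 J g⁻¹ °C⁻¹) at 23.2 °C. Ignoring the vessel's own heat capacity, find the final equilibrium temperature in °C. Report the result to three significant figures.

Σ mᵢcᵢ(T − Tᵢ) = 0  ⇒  T = Σ mᵢcᵢTᵢ / Σ mᵢcᵢ
Σ mᵢcᵢ = 358.2×0.497 + 432.2×2.48 + 449.8×0.23 = 1353.3354
Σ mᵢcᵢTᵢ = 178.0254×51.4 + 1071.856×170.4 + 103.454×23.2 = 194190
T = 194190 / 1353.3354 = 143.49 °C

T_f = 143 °C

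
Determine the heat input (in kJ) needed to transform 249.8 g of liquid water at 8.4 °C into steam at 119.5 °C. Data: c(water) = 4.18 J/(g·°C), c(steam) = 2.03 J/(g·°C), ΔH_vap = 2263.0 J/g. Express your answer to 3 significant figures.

q1 (heat water 8.4→100.0 °C): 249.8 × 4.18 × 91.6 = 95645 J
q2 (vaporize at 100 °C): 249.8 × 2263.0 = 565297 J
q3 (heat steam 100.0→119.5 °C): 249.8 × 2.03 × 19.5 = 9888 J
Total: 95645 + 565297 + 9888 = 670830 J = 671 kJ

q = 671 kJ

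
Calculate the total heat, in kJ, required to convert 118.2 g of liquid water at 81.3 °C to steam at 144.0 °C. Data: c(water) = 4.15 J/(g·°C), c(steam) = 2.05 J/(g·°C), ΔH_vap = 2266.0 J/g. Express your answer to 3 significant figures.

q = 288 kJ

q1 (heat water 81.3→100.0 °C): 118.2 × 4.15 × 18.7 = 9173 J
q2 (vaporize at 100 °C): 118.2 × 2266.0 = 267841 J
q3 (heat steam 100.0→144.0 °C): 118.2 × 2.05 × 44.0 = 10662 J
Total: 9173 + 267841 + 10662 = 287676 J = 288 kJ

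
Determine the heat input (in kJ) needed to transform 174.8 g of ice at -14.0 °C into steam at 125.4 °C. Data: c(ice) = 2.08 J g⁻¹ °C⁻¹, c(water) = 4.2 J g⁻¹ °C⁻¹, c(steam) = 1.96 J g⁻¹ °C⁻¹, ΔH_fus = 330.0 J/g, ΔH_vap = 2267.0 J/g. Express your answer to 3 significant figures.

q = 541 kJ

q1 (heat ice -14.0→0.0 °C): 174.8 × 2.08 × 14.0 = 5090 J
q2 (melt at 0 °C): 174.8 × 330.0 = 57684 J
q3 (heat water 0.0→100.0 °C): 174.8 × 4.2 × 100.0 = 73416 J
q4 (vaporize at 100 °C): 174.8 × 2267.0 = 396272 J
q5 (heat steam 100.0→125.4 °C): 174.8 × 1.96 × 25.4 = 8702 J
Total: 5090 + 57684 + 73416 + 396272 + 8702 = 541164 J = 541 kJ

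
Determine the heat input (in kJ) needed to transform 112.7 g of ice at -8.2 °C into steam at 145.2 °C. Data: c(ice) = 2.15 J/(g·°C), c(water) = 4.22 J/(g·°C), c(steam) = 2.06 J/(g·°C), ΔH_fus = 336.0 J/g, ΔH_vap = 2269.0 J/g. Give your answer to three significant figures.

q1 (heat ice -8.2→0.0 °C): 112.7 × 2.15 × 8.2 = 1987 J
q2 (melt at 0 °C): 112.7 × 336.0 = 37867 J
q3 (heat water 0.0→100.0 °C): 112.7 × 4.22 × 100.0 = 47559 J
q4 (vaporize at 100 °C): 112.7 × 2269.0 = 255716 J
q5 (heat steam 100.0→145.2 °C): 112.7 × 2.06 × 45.2 = 10494 J
Total: 1987 + 37867 + 47559 + 255716 + 10494 = 353623 J = 354 kJ

q = 354 kJ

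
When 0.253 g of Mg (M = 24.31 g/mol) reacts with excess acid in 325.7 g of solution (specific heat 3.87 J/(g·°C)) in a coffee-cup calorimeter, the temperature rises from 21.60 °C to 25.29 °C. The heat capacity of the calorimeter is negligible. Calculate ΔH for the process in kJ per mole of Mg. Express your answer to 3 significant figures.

ΔH = -447 kJ/mol

|ΔT| = |25.29 − 21.60| = 3.69 °C
|q_surr| = (325.7 × 3.87) × 3.69 = 1260.459 × 3.69 = 4651 J
n(Mg) = 0.253 / 24.31 = 0.01041 mol
Temperature rose, so q_rxn = −|q_surr| = -4.651 kJ
ΔH = q_rxn / n = -446.8 kJ/mol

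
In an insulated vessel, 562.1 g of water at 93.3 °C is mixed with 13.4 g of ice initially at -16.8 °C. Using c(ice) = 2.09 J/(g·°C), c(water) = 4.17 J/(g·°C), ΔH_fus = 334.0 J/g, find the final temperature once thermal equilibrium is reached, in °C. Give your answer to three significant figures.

T_f = 89.1 °C

Heat to bring ice to 0 °C and melt it: q₁ = 13.4×2.09×16.8 + 13.4×334.0 = 4946.1 J
Heat the water can supply cooling to 0 °C: 562.1×4.17×93.3 = 218691 J > q₁, so all ice melts.
Energy balance: 562.1×4.17×(93.3 − T) = 4946.1 + 13.4×4.17×(T − 0)
2343.957(93.3 − T) = 4946.1 + 55.878 T
218691 − 4946.1 = 2399.835 T
T = 213744.9 / 2399.835 = 89.07 °C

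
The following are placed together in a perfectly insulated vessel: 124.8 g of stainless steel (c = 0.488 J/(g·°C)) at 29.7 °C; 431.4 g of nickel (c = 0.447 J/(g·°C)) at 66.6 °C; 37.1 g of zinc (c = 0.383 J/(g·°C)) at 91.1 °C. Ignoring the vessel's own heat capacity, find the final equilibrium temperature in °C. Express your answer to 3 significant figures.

T_f = 59.5 °C

Σ mᵢcᵢ(T − Tᵢ) = 0  ⇒  T = Σ mᵢcᵢTᵢ / Σ mᵢcᵢ
Σ mᵢcᵢ = 124.8×0.488 + 431.4×0.447 + 37.1×0.383 = 267.9475
Σ mᵢcᵢTᵢ = 60.9024×29.7 + 192.8358×66.6 + 14.2093×91.1 = 15946
T = 15946 / 267.9475 = 59.51 °C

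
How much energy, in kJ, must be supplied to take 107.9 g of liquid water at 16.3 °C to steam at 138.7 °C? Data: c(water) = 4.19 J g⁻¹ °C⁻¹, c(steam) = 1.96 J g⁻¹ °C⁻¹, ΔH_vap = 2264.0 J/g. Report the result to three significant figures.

q = 290 kJ

q1 (heat water 16.3→100.0 °C): 107.9 × 4.19 × 83.7 = 37841 J
q2 (vaporize at 100 °C): 107.9 × 2264.0 = 244286 J
q3 (heat steam 100.0→138.7 °C): 107.9 × 1.96 × 38.7 = 8184 J
Total: 37841 + 244286 + 8184 = 290311 J = 290 kJ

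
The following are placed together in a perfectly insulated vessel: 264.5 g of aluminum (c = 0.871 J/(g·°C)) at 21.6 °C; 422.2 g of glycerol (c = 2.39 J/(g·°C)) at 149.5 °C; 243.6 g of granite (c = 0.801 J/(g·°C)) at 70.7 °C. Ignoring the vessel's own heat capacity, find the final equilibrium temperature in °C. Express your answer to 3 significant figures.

T_f = 118 °C

Σ mᵢcᵢ(T − Tᵢ) = 0  ⇒  T = Σ mᵢcᵢTᵢ / Σ mᵢcᵢ
Σ mᵢcᵢ = 264.5×0.871 + 422.2×2.39 + 243.6×0.801 = 1434.5611
Σ mᵢcᵢTᵢ = 230.3795×21.6 + 1009.058×149.5 + 195.1236×70.7 = 169630
T = 169630 / 1434.5611 = 118.2 °C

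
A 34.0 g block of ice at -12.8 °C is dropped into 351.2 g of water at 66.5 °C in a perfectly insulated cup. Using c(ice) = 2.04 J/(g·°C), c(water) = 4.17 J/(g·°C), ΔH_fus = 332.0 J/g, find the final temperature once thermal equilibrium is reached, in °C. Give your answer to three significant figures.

Heat to bring ice to 0 °C and melt it: q₁ = 34.0×2.04×12.8 + 34.0×332.0 = 12176 J
Heat the water can supply cooling to 0 °C: 351.2×4.17×66.5 = 97389.5 J > q₁, so all ice melts.
Energy balance: 351.2×4.17×(66.5 − T) = 12176 + 34.0×4.17×(T − 0)
1464.504(66.5 − T) = 12176 + 141.78 T
97389.5 − 12176 = 1606.284 T
T = 85213.5 / 1606.284 = 53.05 °C

T_f = 53.1 °C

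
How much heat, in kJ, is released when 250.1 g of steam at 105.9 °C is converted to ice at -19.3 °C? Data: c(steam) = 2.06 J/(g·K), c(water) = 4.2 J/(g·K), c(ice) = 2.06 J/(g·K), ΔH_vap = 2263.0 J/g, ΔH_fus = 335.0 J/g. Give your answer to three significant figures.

q = 768 kJ

q1 (cool steam 105.9→100 °C): 250.1 × 2.06 × 5.9 = 3040 J
q2 (condense at 100 °C): 250.1 × 2263.0 = 565976 J
q3 (cool water 100→0 °C): 250.1 × 4.2 × 100.0 = 105042 J
q4 (freeze at 0 °C): 250.1 × 335.0 = 83784 J
q5 (cool ice 0→-19.3 °C): 250.1 × 2.06 × 19.3 = 9943 J
Total: 3040 + 565976 + 105042 + 83784 + 9943 = 767785 J = 768 kJ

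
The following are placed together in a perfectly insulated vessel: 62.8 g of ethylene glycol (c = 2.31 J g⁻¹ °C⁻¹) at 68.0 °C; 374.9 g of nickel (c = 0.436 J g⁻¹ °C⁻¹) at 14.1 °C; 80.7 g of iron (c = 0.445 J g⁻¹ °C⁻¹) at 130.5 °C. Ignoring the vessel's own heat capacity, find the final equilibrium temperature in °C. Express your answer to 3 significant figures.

Σ mᵢcᵢ(T − Tᵢ) = 0  ⇒  T = Σ mᵢcᵢTᵢ / Σ mᵢcᵢ
Σ mᵢcᵢ = 62.8×2.31 + 374.9×0.436 + 80.7×0.445 = 344.4359
Σ mᵢcᵢTᵢ = 145.068×68.0 + 163.4564×14.1 + 35.9115×130.5 = 16856
T = 16856 / 344.4359 = 48.94 °C

T_f = 48.9 °C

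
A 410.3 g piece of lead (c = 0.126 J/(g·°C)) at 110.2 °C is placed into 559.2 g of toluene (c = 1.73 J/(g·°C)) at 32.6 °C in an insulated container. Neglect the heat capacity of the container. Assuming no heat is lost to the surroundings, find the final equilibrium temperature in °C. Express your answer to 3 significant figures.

Heat lost by lead = heat gained by toluene.
(410.3)(0.126)(110.2 − T) = (559.2)(1.73)(T − 32.6)
51.6978 (110.2 − T) = 967.416 (T − 32.6)
5697.1 − 51.6978 T = 967.416 T − 31538
37235.1 = 1019.1138 T
T = 36.54 °C

T_f = 36.5 °C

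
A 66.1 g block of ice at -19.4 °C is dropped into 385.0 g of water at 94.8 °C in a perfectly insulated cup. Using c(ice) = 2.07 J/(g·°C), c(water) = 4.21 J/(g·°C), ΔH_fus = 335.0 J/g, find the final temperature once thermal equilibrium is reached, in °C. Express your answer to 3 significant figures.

T_f = 67.9 °C

Heat to bring ice to 0 °C and melt it: q₁ = 66.1×2.07×19.4 + 66.1×335.0 = 24798 J
Heat the water can supply cooling to 0 °C: 385.0×4.21×94.8 = 153657 J > q₁, so all ice melts.
Energy balance: 385.0×4.21×(94.8 − T) = 24798 + 66.1×4.21×(T − 0)
1620.85(94.8 − T) = 24798 + 278.281 T
153657 − 24798 = 1899.131 T
T = 128859 / 1899.131 = 67.85 °C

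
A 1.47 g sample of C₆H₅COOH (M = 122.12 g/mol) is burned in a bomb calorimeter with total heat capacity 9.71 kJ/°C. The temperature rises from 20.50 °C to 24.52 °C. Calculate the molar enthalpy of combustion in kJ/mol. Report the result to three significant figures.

ΔH = -3240 kJ/mol

ΔT = 24.52 − 20.50 = 4.02 °C
q_cal = C_cal × ΔT = 9.71 × 4.02 = 39.0342 kJ
n = 1.47 / 122.12 = 0.01204 mol
q_rxn = −q_cal = -39.0342 kJ
ΔH = -39.0342 / 0.01204 = -3242 kJ/mol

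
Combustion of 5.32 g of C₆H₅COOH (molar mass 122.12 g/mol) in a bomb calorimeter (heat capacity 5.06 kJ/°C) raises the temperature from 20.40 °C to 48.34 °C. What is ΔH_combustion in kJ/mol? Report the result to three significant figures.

ΔT = 48.34 − 20.40 = 27.94 °C
q_cal = C_cal × ΔT = 5.06 × 27.94 = 141.3764 kJ
n = 5.32 / 122.12 = 0.04356 mol
q_rxn = −q_cal = -141.3764 kJ
ΔH = -141.3764 / 0.04356 = -3246 kJ/mol

ΔH = -3250 kJ/mol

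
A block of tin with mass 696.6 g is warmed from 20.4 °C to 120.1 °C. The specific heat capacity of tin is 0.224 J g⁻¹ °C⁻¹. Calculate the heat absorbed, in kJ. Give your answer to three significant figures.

q = 15.6 kJ

q = m c ΔT = 696.6 × 0.224 × (120.1 − 20.4)
q = 696.6 × 0.224 × 99.7 = 15560 J = 15.6 kJ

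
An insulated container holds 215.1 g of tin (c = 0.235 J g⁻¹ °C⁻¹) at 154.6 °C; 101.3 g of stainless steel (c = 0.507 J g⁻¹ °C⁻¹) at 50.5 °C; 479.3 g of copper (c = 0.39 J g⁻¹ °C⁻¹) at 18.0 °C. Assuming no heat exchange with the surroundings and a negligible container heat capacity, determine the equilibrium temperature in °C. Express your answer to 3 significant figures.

Σ mᵢcᵢ(T − Tᵢ) = 0  ⇒  T = Σ mᵢcᵢTᵢ / Σ mᵢcᵢ
Σ mᵢcᵢ = 215.1×0.235 + 101.3×0.507 + 479.3×0.39 = 288.8346
Σ mᵢcᵢTᵢ = 50.5485×154.6 + 51.3591×50.5 + 186.927×18.0 = 13773
T = 13773 / 288.8346 = 47.68 °C

T_f = 47.7 °C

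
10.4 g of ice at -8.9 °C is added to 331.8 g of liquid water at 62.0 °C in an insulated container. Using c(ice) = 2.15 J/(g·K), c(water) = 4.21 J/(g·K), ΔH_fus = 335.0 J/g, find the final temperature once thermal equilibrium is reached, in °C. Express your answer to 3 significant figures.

T_f = 57.6 °C

Heat to bring ice to 0 °C and melt it: q₁ = 10.4×2.15×8.9 + 10.4×335.0 = 3683.0 J
Heat the water can supply cooling to 0 °C: 331.8×4.21×62.0 = 86606.4 J > q₁, so all ice melts.
Energy balance: 331.8×4.21×(62.0 − T) = 3683.0 + 10.4×4.21×(T − 0)
1396.878(62.0 − T) = 3683.0 + 43.784 T
86606.4 − 3683.0 = 1440.662 T
T = 82923.4 / 1440.662 = 57.56 °C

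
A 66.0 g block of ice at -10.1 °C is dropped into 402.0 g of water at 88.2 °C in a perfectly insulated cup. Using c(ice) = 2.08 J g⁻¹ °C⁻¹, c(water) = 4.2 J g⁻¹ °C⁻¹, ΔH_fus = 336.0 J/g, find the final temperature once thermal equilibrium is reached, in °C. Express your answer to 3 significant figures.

Heat to bring ice to 0 °C and melt it: q₁ = 66.0×2.08×10.1 + 66.0×336.0 = 23563 J
Heat the water can supply cooling to 0 °C: 402.0×4.2×88.2 = 148917 J > q₁, so all ice melts.
Energy balance: 402.0×4.2×(88.2 − T) = 23563 + 66.0×4.2×(T − 0)
1688.4(88.2 − T) = 23563 + 277.2 T
148917 − 23563 = 1965.6 T
T = 125354 / 1965.6 = 63.77 °C

T_f = 63.8 °C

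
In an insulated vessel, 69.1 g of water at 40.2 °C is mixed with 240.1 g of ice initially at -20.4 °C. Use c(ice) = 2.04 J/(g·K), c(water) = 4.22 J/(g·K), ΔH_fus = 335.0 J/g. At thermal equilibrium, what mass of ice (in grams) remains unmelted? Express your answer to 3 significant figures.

Heat to warm all ice to 0 °C: 240.1×2.04×20.4 = 9992.0 J
Heat released by water cooling to 0 °C: 69.1×4.22×40.2 = 11722 J
11722 J < 9992.0 + 240.1×335.0 = 90425.5 J, so not all ice melts; final T = 0 °C.
Heat left for melting: 11722 − 9992.0 = 1730.0 J
Mass melted = 1730.0 / 335.0 = 5.164 g
Ice remaining = 240.1 − 5.164 = 234.936 g

m_ice remaining = 235 g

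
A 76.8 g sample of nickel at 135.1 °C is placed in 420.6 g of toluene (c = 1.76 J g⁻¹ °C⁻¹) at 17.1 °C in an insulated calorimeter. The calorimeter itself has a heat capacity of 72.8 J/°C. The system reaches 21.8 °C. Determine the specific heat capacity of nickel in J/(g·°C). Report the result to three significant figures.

c = 0.439 J/(g·°C)

q_gained = (420.6 × 1.76 + 72.8) × (21.8 − 17.1) = 3821 J
q_lost = 76.8 × c × (135.1 − 21.8) = 8701.44 c
Set equal: c = 3821 / 8701.44 = 0.439 J/(g·°C)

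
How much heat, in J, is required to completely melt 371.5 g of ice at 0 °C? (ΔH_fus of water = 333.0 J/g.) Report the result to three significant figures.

q = 124000 J

q = m × ΔH_fus = 371.5 × 333.0 = 123700 J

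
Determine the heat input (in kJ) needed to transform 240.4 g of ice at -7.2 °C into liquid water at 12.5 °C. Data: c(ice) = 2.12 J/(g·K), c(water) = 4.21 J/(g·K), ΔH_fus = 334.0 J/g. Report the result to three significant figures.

q1 (heat ice -7.2→0.0 °C): 240.4 × 2.12 × 7.2 = 3669 J
q2 (melt at 0 °C): 240.4 × 334.0 = 80294 J
q3 (heat water 0.0→12.5 °C): 240.4 × 4.21 × 12.5 = 12651 J
Total: 3669 + 80294 + 12651 = 96614 J = 96.6 kJ

q = 96.6 kJ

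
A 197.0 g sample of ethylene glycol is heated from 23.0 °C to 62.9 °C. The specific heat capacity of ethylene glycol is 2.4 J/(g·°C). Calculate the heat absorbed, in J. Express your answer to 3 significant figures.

q = m c ΔT = 197.0 × 2.4 × (62.9 − 23.0)
q = 197.0 × 2.4 × 39.9 = 18860 J

q = 18900 J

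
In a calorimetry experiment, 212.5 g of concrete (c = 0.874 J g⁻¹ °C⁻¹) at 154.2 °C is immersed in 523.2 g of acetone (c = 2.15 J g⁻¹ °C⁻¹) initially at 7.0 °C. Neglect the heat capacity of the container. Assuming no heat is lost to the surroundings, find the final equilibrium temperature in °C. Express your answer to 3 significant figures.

T_f = 27.9 °C

Heat lost by concrete = heat gained by acetone.
(212.5)(0.874)(154.2 − T) = (523.2)(2.15)(T − 7.0)
185.725 (154.2 − T) = 1124.88 (T − 7.0)
28639 − 185.725 T = 1124.88 T − 7874.2
36513.2 = 1310.605 T
T = 27.86 °C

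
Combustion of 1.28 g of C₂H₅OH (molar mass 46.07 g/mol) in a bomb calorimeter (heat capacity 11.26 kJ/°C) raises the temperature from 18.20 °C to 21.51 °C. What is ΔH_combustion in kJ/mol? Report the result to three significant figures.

ΔH = -1340 kJ/mol

ΔT = 21.51 − 18.20 = 3.31 °C
q_cal = C_cal × ΔT = 11.26 × 3.31 = 37.2706 kJ
n = 1.28 / 46.07 = 0.02778 mol
q_rxn = −q_cal = -37.2706 kJ
ΔH = -37.2706 / 0.02778 = -1342 kJ/mol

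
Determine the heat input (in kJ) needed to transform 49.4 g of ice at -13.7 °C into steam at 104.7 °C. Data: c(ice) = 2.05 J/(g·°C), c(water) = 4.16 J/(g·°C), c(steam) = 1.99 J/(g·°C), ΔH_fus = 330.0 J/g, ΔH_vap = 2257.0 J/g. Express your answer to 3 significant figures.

q = 150 kJ

q1 (heat ice -13.7→0.0 °C): 49.4 × 2.05 × 13.7 = 1387 J
q2 (melt at 0 °C): 49.4 × 330.0 = 16302 J
q3 (heat water 0.0→100.0 °C): 49.4 × 4.16 × 100.0 = 20550 J
q4 (vaporize at 100 °C): 49.4 × 2257.0 = 111496 J
q5 (heat steam 100.0→104.7 °C): 49.4 × 1.99 × 4.7 = 462 J
Total: 1387 + 16302 + 20550 + 111496 + 462 = 150197 J = 150 kJ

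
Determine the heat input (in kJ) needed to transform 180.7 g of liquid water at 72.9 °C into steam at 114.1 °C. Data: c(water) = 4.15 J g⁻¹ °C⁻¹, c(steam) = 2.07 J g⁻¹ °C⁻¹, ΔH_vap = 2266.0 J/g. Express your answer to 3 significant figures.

q = 435 kJ

q1 (heat water 72.9→100.0 °C): 180.7 × 4.15 × 27.1 = 20322 J
q2 (vaporize at 100 °C): 180.7 × 2266.0 = 409466 J
q3 (heat steam 100.0→114.1 °C): 180.7 × 2.07 × 14.1 = 5274 J
Total: 20322 + 409466 + 5274 = 435062 J = 435 kJ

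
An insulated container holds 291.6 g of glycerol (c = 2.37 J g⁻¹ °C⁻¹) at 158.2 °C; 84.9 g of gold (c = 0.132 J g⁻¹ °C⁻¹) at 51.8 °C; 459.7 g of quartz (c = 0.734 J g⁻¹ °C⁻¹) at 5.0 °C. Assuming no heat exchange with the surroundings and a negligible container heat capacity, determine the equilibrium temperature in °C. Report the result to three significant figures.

Σ mᵢcᵢ(T − Tᵢ) = 0  ⇒  T = Σ mᵢcᵢTᵢ / Σ mᵢcᵢ
Σ mᵢcᵢ = 291.6×2.37 + 84.9×0.132 + 459.7×0.734 = 1039.7186
Σ mᵢcᵢTᵢ = 691.092×158.2 + 11.2068×51.8 + 337.4198×5.0 = 111600
T = 111600 / 1039.7186 = 107.3 °C

T_f = 107 °C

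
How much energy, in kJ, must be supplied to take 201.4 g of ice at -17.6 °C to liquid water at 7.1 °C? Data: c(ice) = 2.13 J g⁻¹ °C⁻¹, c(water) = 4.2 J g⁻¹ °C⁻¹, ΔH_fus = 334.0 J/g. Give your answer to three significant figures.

q1 (heat ice -17.6→0.0 °C): 201.4 × 2.13 × 17.6 = 7550 J
q2 (melt at 0 °C): 201.4 × 334.0 = 67268 J
q3 (heat water 0.0→7.1 °C): 201.4 × 4.2 × 7.1 = 6006 J
Total: 7550 + 67268 + 6006 = 80824 J = 80.8 kJ

q = 80.8 kJ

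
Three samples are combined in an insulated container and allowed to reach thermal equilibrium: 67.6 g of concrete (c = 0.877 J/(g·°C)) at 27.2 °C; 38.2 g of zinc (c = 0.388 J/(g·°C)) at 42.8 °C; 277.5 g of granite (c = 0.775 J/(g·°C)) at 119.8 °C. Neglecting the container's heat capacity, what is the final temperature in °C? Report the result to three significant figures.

Σ mᵢcᵢ(T − Tᵢ) = 0  ⇒  T = Σ mᵢcᵢTᵢ / Σ mᵢcᵢ
Σ mᵢcᵢ = 67.6×0.877 + 38.2×0.388 + 277.5×0.775 = 289.1693
Σ mᵢcᵢTᵢ = 59.2852×27.2 + 14.8216×42.8 + 215.0625×119.8 = 28011
T = 28011 / 289.1693 = 96.87 °C

T_f = 96.9 °C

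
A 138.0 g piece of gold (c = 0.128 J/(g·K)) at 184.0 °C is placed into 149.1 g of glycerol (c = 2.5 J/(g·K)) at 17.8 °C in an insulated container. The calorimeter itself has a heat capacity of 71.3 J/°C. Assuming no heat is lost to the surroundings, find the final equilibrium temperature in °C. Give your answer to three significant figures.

Heat lost by gold = heat gained by glycerol + calorimeter.
(138.0)(0.128)(184.0 − T) = [(149.1)(2.5) + 71.3](T − 17.8)
17.664 (184.0 − T) = 444.05 (T − 17.8)
3250.2 − 17.664 T = 444.05 T − 7904.1
11154.3 = 461.714 T
T = 24.16 °C

T_f = 24.2 °C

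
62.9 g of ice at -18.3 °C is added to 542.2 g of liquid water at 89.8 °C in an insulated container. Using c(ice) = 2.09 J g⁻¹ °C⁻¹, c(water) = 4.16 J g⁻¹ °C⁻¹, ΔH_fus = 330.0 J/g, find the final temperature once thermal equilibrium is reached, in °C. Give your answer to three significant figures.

T_f = 71.3 °C

Heat to bring ice to 0 °C and melt it: q₁ = 62.9×2.09×18.3 + 62.9×330.0 = 23163 J
Heat the water can supply cooling to 0 °C: 542.2×4.16×89.8 = 202549 J > q₁, so all ice melts.
Energy balance: 542.2×4.16×(89.8 − T) = 23163 + 62.9×4.16×(T − 0)
2255.552(89.8 − T) = 23163 + 261.664 T
202549 − 23163 = 2517.216 T
T = 179386 / 2517.216 = 71.26 °C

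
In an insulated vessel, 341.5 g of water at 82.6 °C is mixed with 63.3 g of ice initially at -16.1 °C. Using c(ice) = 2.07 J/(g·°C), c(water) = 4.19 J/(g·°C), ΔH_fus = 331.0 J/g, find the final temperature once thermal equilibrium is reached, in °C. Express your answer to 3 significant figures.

T_f = 56.1 °C

Heat to bring ice to 0 °C and melt it: q₁ = 63.3×2.07×16.1 + 63.3×331.0 = 23062 J
Heat the water can supply cooling to 0 °C: 341.5×4.19×82.6 = 118191 J > q₁, so all ice melts.
Energy balance: 341.5×4.19×(82.6 − T) = 23062 + 63.3×4.19×(T − 0)
1430.885(82.6 − T) = 23062 + 265.227 T
118191 − 23062 = 1696.112 T
T = 95129 / 1696.112 = 56.09 °C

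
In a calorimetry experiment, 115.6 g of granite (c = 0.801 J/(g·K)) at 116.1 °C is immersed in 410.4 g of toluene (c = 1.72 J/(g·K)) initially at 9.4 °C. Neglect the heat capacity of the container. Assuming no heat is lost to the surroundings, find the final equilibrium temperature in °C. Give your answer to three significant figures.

Heat lost by granite = heat gained by toluene.
(115.6)(0.801)(116.1 − T) = (410.4)(1.72)(T − 9.4)
92.5956 (116.1 − T) = 705.888 (T − 9.4)
10750 − 92.5956 T = 705.888 T − 6635.3
17385.3 = 798.4836 T
T = 21.77 °C

T_f = 21.8 °C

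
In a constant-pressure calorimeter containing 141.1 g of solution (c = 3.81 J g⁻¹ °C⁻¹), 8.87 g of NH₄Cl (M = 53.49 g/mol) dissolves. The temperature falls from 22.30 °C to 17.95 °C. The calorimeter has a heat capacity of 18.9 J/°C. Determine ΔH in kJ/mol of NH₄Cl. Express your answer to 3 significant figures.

|ΔT| = |17.95 − 22.30| = 4.35 °C
|q_surr| = (141.1 × 3.81 + 18.9) × 4.35 = 556.491 × 4.35 = 2421 J
n(NH₄Cl) = 8.87 / 53.49 = 0.1658 mol
Temperature fell, so q_rxn = +|q_surr| = 2.421 kJ
ΔH = q_rxn / n = 14.60 kJ/mol

ΔH = 14.6 kJ/mol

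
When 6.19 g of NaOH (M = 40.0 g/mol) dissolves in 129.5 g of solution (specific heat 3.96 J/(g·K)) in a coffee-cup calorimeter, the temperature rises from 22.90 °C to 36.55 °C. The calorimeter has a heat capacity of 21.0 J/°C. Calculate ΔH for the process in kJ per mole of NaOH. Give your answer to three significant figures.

ΔH = -47.1 kJ/mol

|ΔT| = |36.55 − 22.90| = 13.65 °C
|q_surr| = (129.5 × 3.96 + 21.0) × 13.65 = 533.82 × 13.65 = 7287 J
n(NaOH) = 6.19 / 40.0 = 0.1548 mol
Temperature rose, so q_rxn = −|q_surr| = -7.287 kJ
ΔH = q_rxn / n = -47.07 kJ/mol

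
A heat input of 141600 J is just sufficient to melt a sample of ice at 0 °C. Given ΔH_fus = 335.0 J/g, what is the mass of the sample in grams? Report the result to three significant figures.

m = 423 g

m = q / ΔH_fus = 141600 J / 335.0 J/g = 423 g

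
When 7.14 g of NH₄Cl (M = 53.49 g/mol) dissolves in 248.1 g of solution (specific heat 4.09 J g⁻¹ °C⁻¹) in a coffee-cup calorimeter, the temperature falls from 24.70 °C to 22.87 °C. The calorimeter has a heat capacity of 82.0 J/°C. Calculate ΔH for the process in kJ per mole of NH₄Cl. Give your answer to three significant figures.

|ΔT| = |22.87 − 24.70| = 1.83 °C
|q_surr| = (248.1 × 4.09 + 82.0) × 1.83 = 1096.729 × 1.83 = 2007 J
n(NH₄Cl) = 7.14 / 53.49 = 0.1335 mol
Temperature fell, so q_rxn = +|q_surr| = 2.007 kJ
ΔH = q_rxn / n = 15.03 kJ/mol

ΔH = 15.0 kJ/mol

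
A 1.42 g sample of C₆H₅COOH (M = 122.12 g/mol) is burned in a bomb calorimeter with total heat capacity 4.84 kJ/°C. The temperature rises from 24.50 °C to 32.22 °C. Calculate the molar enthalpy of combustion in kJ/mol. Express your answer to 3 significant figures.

ΔT = 32.22 − 24.50 = 7.72 °C
q_cal = C_cal × ΔT = 4.84 × 7.72 = 37.3648 kJ
n = 1.42 / 122.12 = 0.01163 mol
q_rxn = −q_cal = -37.3648 kJ
ΔH = -37.3648 / 0.01163 = -3213 kJ/mol

ΔH = -3210 kJ/mol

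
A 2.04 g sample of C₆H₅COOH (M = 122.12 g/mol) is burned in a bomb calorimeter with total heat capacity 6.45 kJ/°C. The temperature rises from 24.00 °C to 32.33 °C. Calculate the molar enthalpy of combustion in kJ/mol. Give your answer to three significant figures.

ΔH = -3220 kJ/mol

ΔT = 32.33 − 24.00 = 8.33 °C
q_cal = C_cal × ΔT = 6.45 × 8.33 = 53.7285 kJ
n = 2.04 / 122.12 = 0.01670 mol
q_rxn = −q_cal = -53.7285 kJ
ΔH = -53.7285 / 0.01670 = -3217 kJ/mol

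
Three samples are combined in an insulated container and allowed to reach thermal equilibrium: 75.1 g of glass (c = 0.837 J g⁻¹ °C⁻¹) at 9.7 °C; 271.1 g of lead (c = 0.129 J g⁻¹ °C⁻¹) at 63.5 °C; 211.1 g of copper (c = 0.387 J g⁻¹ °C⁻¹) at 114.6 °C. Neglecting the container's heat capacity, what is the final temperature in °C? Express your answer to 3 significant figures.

Σ mᵢcᵢ(T − Tᵢ) = 0  ⇒  T = Σ mᵢcᵢTᵢ / Σ mᵢcᵢ
Σ mᵢcᵢ = 75.1×0.837 + 271.1×0.129 + 211.1×0.387 = 179.5263
Σ mᵢcᵢTᵢ = 62.8587×9.7 + 34.9719×63.5 + 81.6957×114.6 = 12193
T = 12193 / 179.5263 = 67.92 °C

T_f = 67.9 °C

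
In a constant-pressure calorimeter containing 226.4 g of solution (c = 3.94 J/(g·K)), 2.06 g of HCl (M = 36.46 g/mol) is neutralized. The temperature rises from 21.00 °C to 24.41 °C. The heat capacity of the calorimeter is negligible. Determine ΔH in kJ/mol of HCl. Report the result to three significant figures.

ΔH = -53.8 kJ/mol

|ΔT| = |24.41 − 21.00| = 3.41 °C
|q_surr| = (226.4 × 3.94) × 3.41 = 892.016 × 3.41 = 3042 J
n(HCl) = 2.06 / 36.46 = 0.05650 mol
Temperature rose, so q_rxn = −|q_surr| = -3.042 kJ
ΔH = q_rxn / n = -53.84 kJ/mol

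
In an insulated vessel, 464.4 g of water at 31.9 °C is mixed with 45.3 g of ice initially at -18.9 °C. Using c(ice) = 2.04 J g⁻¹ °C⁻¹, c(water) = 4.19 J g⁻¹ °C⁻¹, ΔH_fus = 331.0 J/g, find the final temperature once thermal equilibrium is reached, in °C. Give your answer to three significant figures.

Heat to bring ice to 0 °C and melt it: q₁ = 45.3×2.04×18.9 + 45.3×331.0 = 16741 J
Heat the water can supply cooling to 0 °C: 464.4×4.19×31.9 = 62072.2 J > q₁, so all ice melts.
Energy balance: 464.4×4.19×(31.9 − T) = 16741 + 45.3×4.19×(T − 0)
1945.836(31.9 − T) = 16741 + 189.807 T
62072.2 − 16741 = 2135.643 T
T = 45331.2 / 2135.643 = 21.23 °C

T_f = 21.2 °C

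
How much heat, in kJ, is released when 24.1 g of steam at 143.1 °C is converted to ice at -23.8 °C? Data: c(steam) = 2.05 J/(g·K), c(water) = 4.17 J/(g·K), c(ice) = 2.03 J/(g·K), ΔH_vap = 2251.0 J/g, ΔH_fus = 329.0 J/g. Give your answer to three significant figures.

q = 75.5 kJ

q1 (cool steam 143.1→100 °C): 24.1 × 2.05 × 43.1 = 2129 J
q2 (condense at 100 °C): 24.1 × 2251.0 = 54249 J
q3 (cool water 100→0 °C): 24.1 × 4.17 × 100.0 = 10050 J
q4 (freeze at 0 °C): 24.1 × 329.0 = 7929 J
q5 (cool ice 0→-23.8 °C): 24.1 × 2.03 × 23.8 = 1164 J
Total: 2129 + 54249 + 10050 + 7929 + 1164 = 75521 J = 75.5 kJ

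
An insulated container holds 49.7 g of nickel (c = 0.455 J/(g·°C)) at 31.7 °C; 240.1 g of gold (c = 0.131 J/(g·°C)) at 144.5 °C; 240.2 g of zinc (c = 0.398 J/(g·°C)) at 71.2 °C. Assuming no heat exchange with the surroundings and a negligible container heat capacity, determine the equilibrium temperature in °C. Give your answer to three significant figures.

Σ mᵢcᵢ(T − Tᵢ) = 0  ⇒  T = Σ mᵢcᵢTᵢ / Σ mᵢcᵢ
Σ mᵢcᵢ = 49.7×0.455 + 240.1×0.131 + 240.2×0.398 = 149.6662
Σ mᵢcᵢTᵢ = 22.6135×31.7 + 31.4531×144.5 + 95.5996×71.2 = 12069
T = 12069 / 149.6662 = 80.64 °C

T_f = 80.6 °C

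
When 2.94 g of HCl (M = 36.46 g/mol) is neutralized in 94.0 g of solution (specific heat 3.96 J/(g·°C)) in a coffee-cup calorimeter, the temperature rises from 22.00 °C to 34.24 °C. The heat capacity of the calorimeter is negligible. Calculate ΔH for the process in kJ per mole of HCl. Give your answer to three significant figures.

|ΔT| = |34.24 − 22.00| = 12.24 °C
|q_surr| = (94.0 × 3.96) × 12.24 = 372.24 × 12.24 = 4556 J
n(HCl) = 2.94 / 36.46 = 0.08064 mol
Temperature rose, so q_rxn = −|q_surr| = -4.556 kJ
ΔH = q_rxn / n = -56.50 kJ/mol

ΔH = -56.5 kJ/mol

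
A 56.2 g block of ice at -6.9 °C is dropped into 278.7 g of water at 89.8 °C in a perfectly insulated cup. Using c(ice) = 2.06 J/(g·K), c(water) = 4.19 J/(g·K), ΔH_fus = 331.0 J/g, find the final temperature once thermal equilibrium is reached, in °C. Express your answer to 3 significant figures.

Heat to bring ice to 0 °C and melt it: q₁ = 56.2×2.06×6.9 + 56.2×331.0 = 19401 J
Heat the water can supply cooling to 0 °C: 278.7×4.19×89.8 = 104864 J > q₁, so all ice melts.
Energy balance: 278.7×4.19×(89.8 − T) = 19401 + 56.2×4.19×(T − 0)
1167.753(89.8 − T) = 19401 + 235.478 T
104864 − 19401 = 1403.231 T
T = 85463 / 1403.231 = 60.90 °C

T_f = 60.9 °C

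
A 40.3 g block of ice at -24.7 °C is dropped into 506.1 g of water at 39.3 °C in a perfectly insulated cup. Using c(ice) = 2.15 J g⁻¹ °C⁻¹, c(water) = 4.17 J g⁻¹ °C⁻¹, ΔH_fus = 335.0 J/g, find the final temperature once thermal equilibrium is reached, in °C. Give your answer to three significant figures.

Heat to bring ice to 0 °C and melt it: q₁ = 40.3×2.15×24.7 + 40.3×335.0 = 15641 J
Heat the water can supply cooling to 0 °C: 506.1×4.17×39.3 = 82940.2 J > q₁, so all ice melts.
Energy balance: 506.1×4.17×(39.3 − T) = 15641 + 40.3×4.17×(T − 0)
2110.437(39.3 − T) = 15641 + 168.051 T
82940.2 − 15641 = 2278.488 T
T = 67299.2 / 2278.488 = 29.54 °C

T_f = 29.5 °C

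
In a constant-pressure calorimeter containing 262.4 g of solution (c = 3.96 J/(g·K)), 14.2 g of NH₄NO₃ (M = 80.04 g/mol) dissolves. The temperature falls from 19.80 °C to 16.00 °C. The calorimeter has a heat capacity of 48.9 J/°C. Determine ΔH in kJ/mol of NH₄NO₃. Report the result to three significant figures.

ΔH = 23.3 kJ/mol

|ΔT| = |16.00 − 19.80| = 3.80 °C
|q_surr| = (262.4 × 3.96 + 48.9) × 3.80 = 1088.004 × 3.80 = 4134 J
n(NH₄NO₃) = 14.2 / 80.04 = 0.1774 mol
Temperature fell, so q_rxn = +|q_surr| = 4.134 kJ
ΔH = q_rxn / n = 23.30 kJ/mol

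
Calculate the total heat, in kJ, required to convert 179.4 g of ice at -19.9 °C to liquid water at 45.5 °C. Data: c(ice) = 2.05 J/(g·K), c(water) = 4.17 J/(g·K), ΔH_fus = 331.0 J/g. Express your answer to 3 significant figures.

q1 (heat ice -19.9→0.0 °C): 179.4 × 2.05 × 19.9 = 7319 J
q2 (melt at 0 °C): 179.4 × 331.0 = 59381 J
q3 (heat water 0.0→45.5 °C): 179.4 × 4.17 × 45.5 = 34038 J
Total: 7319 + 59381 + 34038 = 100738 J = 101 kJ

q = 101 kJ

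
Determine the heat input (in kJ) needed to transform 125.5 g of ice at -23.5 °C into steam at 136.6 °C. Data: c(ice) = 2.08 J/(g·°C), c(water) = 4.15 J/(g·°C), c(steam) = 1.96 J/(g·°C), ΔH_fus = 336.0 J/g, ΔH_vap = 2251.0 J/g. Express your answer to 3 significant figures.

q1 (heat ice -23.5→0.0 °C): 125.5 × 2.08 × 23.5 = 6134 J
q2 (melt at 0 °C): 125.5 × 336.0 = 42168 J
q3 (heat water 0.0→100.0 °C): 125.5 × 4.15 × 100.0 = 52083 J
q4 (vaporize at 100 °C): 125.5 × 2251.0 = 282501 J
q5 (heat steam 100.0→136.6 °C): 125.5 × 1.96 × 36.6 = 9003 J
Total: 6134 + 42168 + 52083 + 282501 + 9003 = 391889 J = 392 kJ

q = 392 kJ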